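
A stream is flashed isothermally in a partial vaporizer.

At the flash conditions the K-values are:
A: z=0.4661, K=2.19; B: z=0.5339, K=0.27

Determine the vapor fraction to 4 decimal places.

ψ = 0.1898

Rachford–Rice: g(ψ) = Σ zᵢ(Kᵢ−1)/(1+ψ(Kᵢ−1)) = 0.
Feasibility: ΣzᵢKᵢ = 1.1649, Σzᵢ/Kᵢ = 2.1902 — both > 1, two phases present.
Iterate (Newton) starting at ψ = 0.4:
  ψ = 0.4000: g = -0.17470, g' = -0.8706 → ψ = 0.1993
  ψ = 0.1993: g = -0.00779, g' = -0.8209 → ψ = 0.1898
Converged at ψ = 0.1898.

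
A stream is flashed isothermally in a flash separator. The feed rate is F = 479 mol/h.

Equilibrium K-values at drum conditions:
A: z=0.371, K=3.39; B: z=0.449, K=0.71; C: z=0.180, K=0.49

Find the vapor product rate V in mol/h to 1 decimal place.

Newton iteration, β⁰ = 0.5:
  β = 0.500: g = 0.1284, g' = -0.576 → β = 0.723
  β = 0.723: g = 0.0148, g' = -0.463 → β = 0.755
Converged at β = 0.755.
Then V = β·F = 0.7554·479 = 361.8 mol/h and L = F − V = 117.2 mol/h.

V = 361.8 mol/h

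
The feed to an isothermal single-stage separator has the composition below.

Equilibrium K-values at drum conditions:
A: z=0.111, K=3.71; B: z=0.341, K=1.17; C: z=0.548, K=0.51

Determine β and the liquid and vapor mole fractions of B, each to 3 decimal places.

β = 0.118, x_B = 0.334, y_B = 0.391

Material balance + equilibrium reduce to Σ zᵢ(Kᵢ−1)/(1+β(Kᵢ−1)) = 0.
Feasibility: ΣzᵢKᵢ = 1.090, Σzᵢ/Kᵢ = 1.396 — both > 1, two phases present.
Newton iteration, β⁰ = 0.42:
  β = 0.420: g = -0.1433, g' = -0.395 → β = 0.058
  β = 0.058: g = 0.0413, g' = -0.759 → β = 0.112
  β = 0.112: g = 0.0035, g' = -0.637 → β = 0.118
Converged at β = 0.118.
Compositions from xᵢ = zᵢ/(1+β(Kᵢ−1)), yᵢ = Kᵢxᵢ:
  A: x = 0.084, y = 0.312
  B: x = 0.334, y = 0.391
  C: x = 0.582, y = 0.297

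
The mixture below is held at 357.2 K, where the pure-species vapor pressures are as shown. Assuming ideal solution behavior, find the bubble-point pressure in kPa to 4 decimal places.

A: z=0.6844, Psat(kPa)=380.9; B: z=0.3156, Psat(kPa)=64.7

Pbub = 281.1073 kPa

At the bubble point ψ → 0, so ΣzᵢKᵢ = 1 with Kᵢ = Pᵢˢᵃᵗ/P ⇒ P = ΣzᵢPᵢˢᵃᵗ.
P = 0.6844·380.9 + 0.3156·64.7 = 281.1073 kPa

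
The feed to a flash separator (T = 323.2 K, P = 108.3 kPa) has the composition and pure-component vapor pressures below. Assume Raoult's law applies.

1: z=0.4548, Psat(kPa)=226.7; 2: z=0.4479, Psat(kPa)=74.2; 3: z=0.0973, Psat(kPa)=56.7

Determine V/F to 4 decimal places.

V/F = 0.8062

Raoult's law: Kᵢ = Pᵢˢᵃᵗ/P = Pᵢˢᵃᵗ/108.3.
  K_1 = 226.7/108.3 = 2.093259, K_2 = 74.2/108.3 = 0.685134, K_3 = 56.7/108.3 = 0.523546
Rachford–Rice: g(V/F) = Σ zᵢ(Kᵢ−1)/(1+V/F(Kᵢ−1)) = 0.
Feasibility: ΣzᵢKᵢ = 1.3098, Σzᵢ/Kᵢ = 1.0569 — both > 1, two phases present.
Newton iteration, V/F⁰ = 0.5:
  V/F = 0.5000: g = 0.09325, g' = -0.3279 → V/F = 0.7844
  V/F = 0.7844: g = 0.00636, g' = -0.2922 → V/F = 0.8062
Converged at V/F = 0.8062.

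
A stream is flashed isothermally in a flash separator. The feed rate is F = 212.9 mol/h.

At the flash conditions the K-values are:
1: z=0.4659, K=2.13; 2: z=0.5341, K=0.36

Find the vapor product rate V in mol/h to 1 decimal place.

V = 54.4 mol/h

Material balance + equilibrium reduce to Σ zᵢ(Kᵢ−1)/(1+V/F(Kᵢ−1)) = 0.
Feasibility: ΣzᵢKᵢ = 1.1846, Σzᵢ/Kᵢ = 1.7023 — both > 1, two phases present.
Binary case is linear: z₁(K₁−1)(1+V/F(K₂−1)) + z₂(K₂−1)(1+V/F(K₁−1)) = 0
⇒ V/F = [z₁(K₁−1)+z₂(K₂−1)] / [−(K₁−1)(K₂−1)] = 0.18464/0.72320 = 0.2553
Then V = V/F·F = 0.2553·212.9 = 54.4 mol/h and L = F − V = 158.5 mol/h.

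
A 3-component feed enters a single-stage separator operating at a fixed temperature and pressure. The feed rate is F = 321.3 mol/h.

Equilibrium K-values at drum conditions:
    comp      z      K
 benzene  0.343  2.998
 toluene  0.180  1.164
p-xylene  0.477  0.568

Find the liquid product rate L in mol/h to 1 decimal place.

L = 83.6 mol/h

Let ψ = V/F and solve Σ zᵢ(Kᵢ−1)/(1+ψ(Kᵢ−1)) = 0.
Check two-phase: ΣzᵢKᵢ = 1.509 > 1 and Σzᵢ/Kᵢ = 1.109 > 1, so g(0) = 0.509 > 0 and g(1) = -0.109 < 0.
Newton–Raphson from ψ = 0.65:
  ψ = 0.650: g = 0.0383, g' = -0.435 → ψ = 0.738
  ψ = 0.738: g = 0.0008, g' = -0.419 → ψ = 0.740
Converged at ψ = 0.740.
Then V = ψ·F = 0.7398·321.3 = 237.7 mol/h and L = F − V = 83.6 mol/h.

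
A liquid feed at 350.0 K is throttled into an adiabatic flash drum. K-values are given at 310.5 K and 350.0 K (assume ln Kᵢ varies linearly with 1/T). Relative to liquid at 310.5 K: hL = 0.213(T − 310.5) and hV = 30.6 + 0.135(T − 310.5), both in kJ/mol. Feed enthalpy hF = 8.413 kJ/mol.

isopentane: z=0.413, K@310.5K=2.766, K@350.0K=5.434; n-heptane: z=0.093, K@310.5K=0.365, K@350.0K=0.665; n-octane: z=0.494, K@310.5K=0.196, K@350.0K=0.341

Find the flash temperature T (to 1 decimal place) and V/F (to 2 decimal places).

T = 314.8 K, V/F = 0.25

Adiabatic flash: solve Rachford–Rice at each trial T, then check hF = ψ·hV(T) + (1−ψ)·hL(T).
  T = 310.5 K: K = (2.766, 0.365, 0.196), RR gives ψ = 0.198, H_out = 6.071 kJ/mol
  T = 350.0 K: K = (5.434, 0.665, 0.341), RR gives ψ = 0.537, H_out = 23.186 kJ/mol
  T = 330.2 K: K = (3.953, 0.501, 0.263), RR gives ψ = 0.388, H_out = 15.486 kJ/mol
  T = 320.4 K: K = (3.328, 0.430, 0.228), RR gives ψ = 0.304, H_out = 11.191 kJ/mol
  T = 315.4 K: K = (3.035, 0.396, 0.212), RR gives ψ = 0.255, H_out = 8.738 kJ/mol
  T = 312.9 K: K = (2.896, 0.380, 0.204), RR gives ψ = 0.227, H_out = 7.416 kJ/mol
  T = 314.1 K: K = (2.962, 0.388, 0.207), RR gives ψ = 0.241, H_out = 8.060 kJ/mol
Linear interpolation between T = 314.1 (H_out = 8.060) and T = 315.4 (H_out = 8.738) on hF = 8.413 gives T ≈ 314.8 K, at which ψ = 0.25.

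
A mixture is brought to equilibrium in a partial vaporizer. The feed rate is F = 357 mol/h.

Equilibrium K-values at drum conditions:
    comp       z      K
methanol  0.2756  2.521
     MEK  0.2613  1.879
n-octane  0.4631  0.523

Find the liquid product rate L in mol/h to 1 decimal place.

Let ψ = V/F and solve Σ zᵢ(Kᵢ−1)/(1+ψ(Kᵢ−1)) = 0.
g(0) = ΣzᵢKᵢ − 1 = 0.4280 and g(1) = 1 − Σzᵢ/Kᵢ = -0.1339, so a root lies in (0, 1).
Iterate (Newton) starting at ψ = 0.5:
  ψ = 0.5000: g = 0.10758, g' = -0.4849 → ψ = 0.7219
  ψ = 0.7219: g = 0.00341, g' = -0.4655 → ψ = 0.7292
Converged at ψ = 0.7292.
Then V = ψ·F = 0.7292·357 = 260.3 mol/h and L = F − V = 96.7 mol/h.

L = 96.7 mol/h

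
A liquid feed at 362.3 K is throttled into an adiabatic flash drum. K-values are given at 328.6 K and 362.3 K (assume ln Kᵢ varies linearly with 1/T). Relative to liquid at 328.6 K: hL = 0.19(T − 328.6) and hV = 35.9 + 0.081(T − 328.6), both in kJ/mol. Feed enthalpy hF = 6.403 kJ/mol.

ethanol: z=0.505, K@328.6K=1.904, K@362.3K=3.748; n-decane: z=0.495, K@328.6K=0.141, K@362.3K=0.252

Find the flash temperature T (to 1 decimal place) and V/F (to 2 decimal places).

T = 333.5 K, V/F = 0.15

Adiabatic flash: solve Rachford–Rice at each trial T, then check hF = ψ·hV(T) + (1−ψ)·hL(T).
  T = 328.6 K: K = (1.904, 0.141), RR gives ψ = 0.040, H_out = 1.448 kJ/mol
  T = 362.3 K: K = (3.748, 0.252), RR gives ψ = 0.495, H_out = 22.355 kJ/mol
  T = 345.5 K: K = (2.719, 0.191), RR gives ψ = 0.336, H_out = 14.670 kJ/mol
  T = 337.1 K: K = (2.288, 0.165), RR gives ψ = 0.220, H_out = 9.324 kJ/mol
  T = 332.9 K: K = (2.092, 0.153), RR gives ψ = 0.143, H_out = 5.874 kJ/mol
  T = 335.0 K: K = (2.188, 0.159), RR gives ψ = 0.184, H_out = 7.685 kJ/mol
Linear interpolation between T = 332.9 (H_out = 5.874) and T = 335.0 (H_out = 7.685) on hF = 6.403 gives T ≈ 333.5 K, at which ψ = 0.15.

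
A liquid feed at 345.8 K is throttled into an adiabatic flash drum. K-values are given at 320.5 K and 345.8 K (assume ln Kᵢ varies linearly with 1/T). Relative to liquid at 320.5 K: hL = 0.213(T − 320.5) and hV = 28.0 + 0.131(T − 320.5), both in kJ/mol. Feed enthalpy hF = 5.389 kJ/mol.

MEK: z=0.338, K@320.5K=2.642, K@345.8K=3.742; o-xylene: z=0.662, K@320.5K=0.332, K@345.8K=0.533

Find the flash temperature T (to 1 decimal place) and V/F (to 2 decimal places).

Adiabatic flash: solve Rachford–Rice at each trial T, then check hF = ψ·hV(T) + (1−ψ)·hL(T).
  T = 320.5 K: K = (2.642, 0.332), RR gives ψ = 0.103, H_out = 2.879 kJ/mol
  T = 345.8 K: K = (3.742, 0.533), RR gives ψ = 0.482, H_out = 17.894 kJ/mol
  T = 333.1 K: K = (3.163, 0.424), RR gives ψ = 0.281, H_out = 10.256 kJ/mol
  T = 326.8 K: K = (2.896, 0.376), RR gives ψ = 0.193, H_out = 6.634 kJ/mol
  T = 323.6 K: K = (2.765, 0.353), RR gives ψ = 0.148, H_out = 4.755 kJ/mol
  T = 325.2 K: K = (2.830, 0.365), RR gives ψ = 0.170, H_out = 5.700 kJ/mol
Linear interpolation between T = 323.6 (H_out = 4.755) and T = 325.2 (H_out = 5.700) on hF = 5.389 gives T ≈ 324.7 K, at which ψ = 0.16.

T = 324.7 K, V/F = 0.16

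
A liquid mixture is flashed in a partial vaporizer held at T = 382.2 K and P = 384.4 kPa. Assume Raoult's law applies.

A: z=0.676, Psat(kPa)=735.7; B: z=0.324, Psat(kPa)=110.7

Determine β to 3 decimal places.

β = 0.595

Raoult's law: Kᵢ = Pᵢˢᵃᵗ/P = Pᵢˢᵃᵗ/384.4.
  K_A = 735.7/384.4 = 1.91389, K_B = 110.7/384.4 = 0.28798
Binary case is linear: z₁(K₁−1)(1+β(K₂−1)) + z₂(K₂−1)(1+β(K₁−1)) = 0
⇒ β = [z₁(K₁−1)+z₂(K₂−1)] / [−(K₁−1)(K₂−1)] = 0.3871/0.6507 = 0.595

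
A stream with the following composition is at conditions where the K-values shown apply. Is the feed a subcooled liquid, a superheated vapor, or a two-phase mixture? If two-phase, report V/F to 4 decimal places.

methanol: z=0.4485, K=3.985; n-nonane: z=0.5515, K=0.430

two-phase, V/F = 0.6021

ΣzᵢKᵢ = 2.0244; Σzᵢ/Kᵢ = 1.3951.
Both exceed 1, so a two-phase solution exists.
Material balance + equilibrium reduce to Σ zᵢ(Kᵢ−1)/(1+ψ(Kᵢ−1)) = 0.
Newton iteration, ψ⁰ = 0.5:
  ψ = 0.5000: g = 0.09746, g' = -0.9937 → ψ = 0.5981
  ψ = 0.5981: g = 0.00372, g' = -0.9276 → ψ = 0.6021
Converged at ψ = 0.6021.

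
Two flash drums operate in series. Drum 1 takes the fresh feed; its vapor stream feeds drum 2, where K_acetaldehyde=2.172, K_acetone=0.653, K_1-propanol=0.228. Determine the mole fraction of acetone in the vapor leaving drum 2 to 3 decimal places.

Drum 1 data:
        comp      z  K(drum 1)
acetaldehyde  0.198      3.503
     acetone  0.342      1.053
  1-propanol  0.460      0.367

y_acetone (drum 2) = 0.269

Drum 1:
Rachford–Rice: g(ψ₁) = Σ zᵢ(Kᵢ−1)/(1+ψ₁(Kᵢ−1)) = 0.
g(0) = ΣzᵢKᵢ − 1 = 0.223 and g(1) = 1 − Σzᵢ/Kᵢ = -0.635, so a root lies in (0, 1).
Iterate (Newton) starting at ψ₁ = 0.5:
  ψ₁ = 0.500: g = -0.1882, g' = -0.640 → ψ₁ = 0.206
  ψ₁ = 0.206: g = 0.0101, g' = -0.785 → ψ₁ = 0.219
Converged at ψ₁ = 0.219.
Drum-1 compositions:
  acetaldehyde: x = 0.128, y = 0.448
  acetone: x = 0.338, y = 0.356
  1-propanol: x = 0.534, y = 0.196
Drum-2 feed = drum-1 vapor: z₂ = (0.4480, 0.3560, 0.1960).
Drum 2:
Iterate (Newton) starting at ψ₂ = 0.56:
  ψ₂ = 0.560: g = -0.1028, g' = -0.653 → ψ₂ = 0.402
  ψ₂ = 0.402: g = -0.0063, g' = -0.588 → ψ₂ = 0.392
Converged at ψ₂ = 0.392.
  acetaldehyde: x = 0.307, y = 0.667
  acetone: x = 0.412, y = 0.269
  1-propanol: x = 0.281, y = 0.064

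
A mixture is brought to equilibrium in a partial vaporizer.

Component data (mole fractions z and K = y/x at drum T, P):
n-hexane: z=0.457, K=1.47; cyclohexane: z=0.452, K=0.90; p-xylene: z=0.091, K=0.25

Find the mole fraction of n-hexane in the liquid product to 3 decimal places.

x_n-hexane = 0.359

Let β = V/F and solve Σ zᵢ(Kᵢ−1)/(1+β(Kᵢ−1)) = 0.
g(0) = ΣzᵢKᵢ − 1 = 0.101 and g(1) = 1 − Σzᵢ/Kᵢ = -0.177, so a root lies in (0, 1).
Iterate (Newton) starting at β = 0.5:
  β = 0.500: g = 0.0171, g' = -0.202 → β = 0.585
  β = 0.585: g = -0.0011, g' = -0.230 → β = 0.580
Converged at β = 0.580.
Compositions from xᵢ = zᵢ/(1+β(Kᵢ−1)), yᵢ = Kᵢxᵢ:
  n-hexane: x = 0.359, y = 0.528
  cyclohexane: x = 0.480, y = 0.432
  p-xylene: x = 0.161, y = 0.040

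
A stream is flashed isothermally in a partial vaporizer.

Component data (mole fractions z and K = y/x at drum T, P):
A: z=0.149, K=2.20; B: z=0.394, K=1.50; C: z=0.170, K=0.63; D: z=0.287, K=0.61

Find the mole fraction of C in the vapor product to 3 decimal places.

Let β = V/F and solve Σ zᵢ(Kᵢ−1)/(1+β(Kᵢ−1)) = 0.
g(0) = ΣzᵢKᵢ − 1 = 0.201 and g(1) = 1 − Σzᵢ/Kᵢ = -0.071, so a root lies in (0, 1).
Newton iteration, β⁰ = 0.5:
  β = 0.500: g = 0.0531, g' = -0.249 → β = 0.713
  β = 0.713: g = 0.0011, g' = -0.243 → β = 0.718
Converged at β = 0.718.
Compositions from xᵢ = zᵢ/(1+β(Kᵢ−1)), yᵢ = Kᵢxᵢ:
  A: x = 0.080, y = 0.176
  B: x = 0.290, y = 0.435
  C: x = 0.231, y = 0.146
  D: x = 0.399, y = 0.243

y_C = 0.146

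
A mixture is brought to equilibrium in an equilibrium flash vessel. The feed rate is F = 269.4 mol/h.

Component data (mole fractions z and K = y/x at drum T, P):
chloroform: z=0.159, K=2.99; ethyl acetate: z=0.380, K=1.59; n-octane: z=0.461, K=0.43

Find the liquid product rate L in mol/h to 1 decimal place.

Material balance + equilibrium reduce to Σ zᵢ(Kᵢ−1)/(1+ψ(Kᵢ−1)) = 0.
g(0) = ΣzᵢKᵢ − 1 = 0.278 and g(1) = 1 − Σzᵢ/Kᵢ = -0.364, so a root lies in (0, 1).
Iterate (Newton) starting at ψ = 0.5:
  ψ = 0.500: g = -0.0358, g' = -0.530 → ψ = 0.432
Converged at ψ = 0.432.
Then V = ψ·F = 0.4324·269.4 = 116.5 mol/h and L = F − V = 152.9 mol/h.

L = 152.9 mol/h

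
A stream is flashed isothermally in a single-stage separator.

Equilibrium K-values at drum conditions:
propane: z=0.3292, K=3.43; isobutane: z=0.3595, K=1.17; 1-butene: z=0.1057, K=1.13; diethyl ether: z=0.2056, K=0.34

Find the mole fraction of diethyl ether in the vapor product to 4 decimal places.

y_diethyl ether = 0.1655

Newton–Raphson from ψ = 0.34:
  ψ = 0.3400: g = 0.33402, g' = -0.7427 → ψ = 0.7898
  ψ = 0.7898: g = 0.05695, g' = -0.6284 → ψ = 0.8804
  ψ = 0.8804: g = -0.00359, g' = -0.7168 → ψ = 0.8754
  ψ = 0.8754: g = -0.00002, g' = -0.7104 → ψ = 0.8753
Converged at ψ = 0.8753.
Compositions from xᵢ = zᵢ/(1+ψ(Kᵢ−1)), yᵢ = Kᵢxᵢ:
  propane: x = 0.1053, y = 0.3611
  isobutane: x = 0.3129, y = 0.3661
  1-butene: x = 0.0949, y = 0.1072
  diethyl ether: x = 0.4869, y = 0.1655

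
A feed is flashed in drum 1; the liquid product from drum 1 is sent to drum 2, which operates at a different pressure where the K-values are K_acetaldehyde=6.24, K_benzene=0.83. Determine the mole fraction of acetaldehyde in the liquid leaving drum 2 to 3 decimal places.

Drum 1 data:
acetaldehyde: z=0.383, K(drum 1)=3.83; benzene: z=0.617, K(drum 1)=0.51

x_acetaldehyde (drum 2) = 0.031

Drum 1:
Material balance + equilibrium reduce to Σ zᵢ(Kᵢ−1)/(1+ψ₁(Kᵢ−1)) = 0.
Check two-phase: ΣzᵢKᵢ = 1.782 > 1 and Σzᵢ/Kᵢ = 1.310 > 1, so g(0) = 0.782 > 0 and g(1) = -0.310 < 0.
Binary case is linear: z₁(K₁−1)(1+ψ₁(K₂−1)) + z₂(K₂−1)(1+ψ₁(K₁−1)) = 0
⇒ ψ₁ = [z₁(K₁−1)+z₂(K₂−1)] / [−(K₁−1)(K₂−1)] = 0.7816/1.3867 = 0.564
Drum-1 compositions:
  acetaldehyde: x = 0.148, y = 0.565
  benzene: x = 0.852, y = 0.435
Drum-2 feed = drum-1 liquid: z₂ = (0.1476, 0.8524).
Drum 2:
Newton–Raphson from ψ₂ = 0.38:
  ψ₂ = 0.380: g = 0.1036, g' = -0.481 → ψ₂ = 0.595
  ψ₂ = 0.595: g = 0.0265, g' = -0.269 → ψ₂ = 0.694
  ψ₂ = 0.694: g = 0.0026, g' = -0.220 → ψ₂ = 0.705
  ψ₂ = 0.705: g = 0.0000, g' = -0.216 → ψ₂ = 0.706
Converged at ψ₂ = 0.706.
  acetaldehyde: x = 0.031, y = 0.196
  benzene: x = 0.969, y = 0.804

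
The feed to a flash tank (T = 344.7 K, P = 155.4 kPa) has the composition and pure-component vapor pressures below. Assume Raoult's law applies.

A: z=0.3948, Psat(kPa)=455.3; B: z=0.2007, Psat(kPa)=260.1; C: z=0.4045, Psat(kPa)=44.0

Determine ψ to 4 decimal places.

ψ = 0.5391

Raoult's law: Kᵢ = Pᵢˢᵃᵗ/P = Pᵢˢᵃᵗ/155.4.
  K_A = 455.3/155.4 = 2.929858, K_B = 260.1/155.4 = 1.673745, K_C = 44.0/155.4 = 0.283140
Material balance + equilibrium reduce to Σ zᵢ(Kᵢ−1)/(1+ψ(Kᵢ−1)) = 0.
Check two-phase: ΣzᵢKᵢ = 1.6072 > 1 and Σzᵢ/Kᵢ = 1.6833 > 1, so g(0) = 0.6072 > 0 and g(1) = -0.6833 < 0.
Iterate (Newton) starting at ψ = 0.4:
  ψ = 0.4000: g = 0.12996, g' = -0.9334 → ψ = 0.5392
  ψ = 0.5392: g = -0.00013, g' = -0.9545 → ψ = 0.5391
Converged at ψ = 0.5391.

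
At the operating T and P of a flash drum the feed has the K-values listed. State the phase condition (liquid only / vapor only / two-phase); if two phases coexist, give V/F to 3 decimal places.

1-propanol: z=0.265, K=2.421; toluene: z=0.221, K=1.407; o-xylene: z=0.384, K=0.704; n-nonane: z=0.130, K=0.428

ΣzᵢKᵢ = 1.278; Σzᵢ/Kᵢ = 1.116.
Both exceed 1, so a two-phase solution exists.
Let ψ = V/F and solve Σ zᵢ(Kᵢ−1)/(1+ψ(Kᵢ−1)) = 0.
Newton–Raphson from ψ = 0.5:
  ψ = 0.500: g = 0.0573, g' = -0.338 → ψ = 0.670
  ψ = 0.670: g = 0.0013, g' = -0.327 → ψ = 0.674
Converged at ψ = 0.674.

two-phase, V/F = 0.674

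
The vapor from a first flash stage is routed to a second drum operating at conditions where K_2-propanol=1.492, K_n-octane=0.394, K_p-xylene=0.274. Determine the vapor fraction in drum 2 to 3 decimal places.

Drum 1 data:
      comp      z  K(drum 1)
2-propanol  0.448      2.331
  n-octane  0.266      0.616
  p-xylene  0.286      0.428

Drum 1:
Material balance + equilibrium reduce to Σ zᵢ(Kᵢ−1)/(1+ψ₁(Kᵢ−1)) = 0.
Check two-phase: ΣzᵢKᵢ = 1.331 > 1 and Σzᵢ/Kᵢ = 1.292 > 1, so g(0) = 0.331 > 0 and g(1) = -0.292 < 0.
Newton–Raphson from ψ₁ = 0.5:
  ψ₁ = 0.500: g = 0.0025, g' = -0.530 → ψ₁ = 0.505
Converged at ψ₁ = 0.505.
Drum-1 compositions:
  2-propanol: x = 0.268, y = 0.625
  n-octane: x = 0.330, y = 0.203
  p-xylene: x = 0.402, y = 0.172
Drum-2 feed = drum-1 vapor: z₂ = (0.6247, 0.2032, 0.1721).
Drum 2:
Let ψ₂ = V/F and solve Σ zᵢ(Kᵢ−1)/(1+ψ₂(Kᵢ−1)) = 0.
g(0) = ΣzᵢKᵢ − 1 = 0.059 and g(1) = 1 − Σzᵢ/Kᵢ = -0.563, so a root lies in (0, 1).
Newton iteration, ψ₂⁰ = 0.5:
  ψ₂ = 0.500: g = -0.1262, g' = -0.475 → ψ₂ = 0.234
  ψ₂ = 0.234: g = -0.0185, g' = -0.355 → ψ₂ = 0.182
  ψ₂ = 0.182: g = -0.0003, g' = -0.342 → ψ₂ = 0.181
Converged at ψ₂ = 0.181.
  2-propanol: x = 0.574, y = 0.856
  n-octane: x = 0.228, y = 0.090
  p-xylene: x = 0.198, y = 0.054

V/F (drum 2) = 0.181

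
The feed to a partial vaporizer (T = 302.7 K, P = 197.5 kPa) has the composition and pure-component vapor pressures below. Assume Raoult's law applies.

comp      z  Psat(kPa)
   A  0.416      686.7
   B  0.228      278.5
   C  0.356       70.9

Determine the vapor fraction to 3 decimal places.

Raoult's law: Kᵢ = Pᵢˢᵃᵗ/P = Pᵢˢᵃᵗ/197.5.
  K_A = 686.7/197.5 = 3.47696, K_B = 278.5/197.5 = 1.41013, K_C = 70.9/197.5 = 0.35899
Rachford–Rice: g(ψ) = Σ zᵢ(Kᵢ−1)/(1+ψ(Kᵢ−1)) = 0.
Feasibility: ΣzᵢKᵢ = 1.896, Σzᵢ/Kᵢ = 1.273 — both > 1, two phases present.
Newton–Raphson from ψ = 0.32:
  ψ = 0.320: g = 0.3704, g' = -1.056 → ψ = 0.671
  ψ = 0.671: g = 0.0601, g' = -0.834 → ψ = 0.743
  ψ = 0.743: g = -0.0012, g' = -0.872 → ψ = 0.742
Converged at ψ = 0.742.

ψ = 0.742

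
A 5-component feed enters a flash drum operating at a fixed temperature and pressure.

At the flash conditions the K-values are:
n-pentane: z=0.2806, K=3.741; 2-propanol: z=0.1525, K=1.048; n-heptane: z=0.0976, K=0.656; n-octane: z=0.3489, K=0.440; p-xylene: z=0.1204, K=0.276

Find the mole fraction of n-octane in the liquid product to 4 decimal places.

x_n-octane = 0.4346

Let ψ = V/F and solve Σ zᵢ(Kᵢ−1)/(1+ψ(Kᵢ−1)) = 0.
Feasibility: ΣzᵢKᵢ = 1.4603, Σzᵢ/Kᵢ = 1.5985 — both > 1, two phases present.
Newton–Raphson from ψ = 0.5:
  ψ = 0.5000: g = -0.11694, g' = -0.7585 → ψ = 0.3458
  ψ = 0.3458: g = 0.00535, g' = -0.8514 → ψ = 0.3521
Converged at ψ = 0.3521.
Compositions from xᵢ = zᵢ/(1+ψ(Kᵢ−1)), yᵢ = Kᵢxᵢ:
  n-pentane: x = 0.1428, y = 0.5342
  2-propanol: x = 0.1500, y = 0.1572
  n-heptane: x = 0.1111, y = 0.0729
  n-octane: x = 0.4346, y = 0.1912
  p-xylene: x = 0.1616, y = 0.0446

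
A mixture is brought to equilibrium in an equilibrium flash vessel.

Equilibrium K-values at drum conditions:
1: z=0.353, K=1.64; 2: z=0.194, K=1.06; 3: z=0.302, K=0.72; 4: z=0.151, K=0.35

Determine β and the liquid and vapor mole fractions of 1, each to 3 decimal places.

Newton iteration, β⁰ = 0.48:
  β = 0.480: g = -0.0562, g' = -0.252 → β = 0.257
  β = 0.257: g = -0.0034, g' = -0.227 → β = 0.242
Converged at β = 0.242.
Compositions from xᵢ = zᵢ/(1+β(Kᵢ−1)), yᵢ = Kᵢxᵢ:
  1: x = 0.306, y = 0.501
  2: x = 0.191, y = 0.203
  3: x = 0.324, y = 0.233
  4: x = 0.179, y = 0.063

β = 0.242, x_1 = 0.306, y_1 = 0.501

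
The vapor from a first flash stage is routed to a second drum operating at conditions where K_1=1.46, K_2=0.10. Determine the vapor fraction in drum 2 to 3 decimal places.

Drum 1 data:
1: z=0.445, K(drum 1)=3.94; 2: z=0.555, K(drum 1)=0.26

V/F (drum 2) = 0.429

Drum 1:
Binary case is linear: z₁(K₁−1)(1+ψ₁(K₂−1)) + z₂(K₂−1)(1+ψ₁(K₁−1)) = 0
⇒ ψ₁ = [z₁(K₁−1)+z₂(K₂−1)] / [−(K₁−1)(K₂−1)] = 0.8976/2.1756 = 0.413
Drum-1 compositions:
  1: x = 0.201, y = 0.792
  2: x = 0.799, y = 0.208
Drum-2 feed = drum-1 vapor: z₂ = (0.7923, 0.2077).
Drum 2:
Let ψ₂ = V/F and solve Σ zᵢ(Kᵢ−1)/(1+ψ₂(Kᵢ−1)) = 0.
Check two-phase: ΣzᵢKᵢ = 1.178 > 1 and Σzᵢ/Kᵢ = 2.620 > 1, so g(0) = 0.178 > 0 and g(1) = -1.620 < 0.
Binary case is linear: z₁(K₁−1)(1+ψ₂(K₂−1)) + z₂(K₂−1)(1+ψ₂(K₁−1)) = 0
⇒ ψ₂ = [z₁(K₁−1)+z₂(K₂−1)] / [−(K₁−1)(K₂−1)] = 0.1775/0.4140 = 0.429
  1: x = 0.662, y = 0.966
  2: x = 0.338, y = 0.034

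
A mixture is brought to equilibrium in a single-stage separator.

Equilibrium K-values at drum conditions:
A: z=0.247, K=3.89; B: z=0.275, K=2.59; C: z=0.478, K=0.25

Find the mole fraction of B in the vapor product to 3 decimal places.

y_B = 0.408

Newton–Raphson from ψ = 0.57:
  ψ = 0.570: g = -0.1272, g' = -1.306 → ψ = 0.473
  ψ = 0.473: g = -0.0040, g' = -1.240 → ψ = 0.469
Converged at ψ = 0.469.
Compositions from xᵢ = zᵢ/(1+ψ(Kᵢ−1)), yᵢ = Kᵢxᵢ:
  A: x = 0.105, y = 0.408
  B: x = 0.157, y = 0.408
  C: x = 0.738, y = 0.184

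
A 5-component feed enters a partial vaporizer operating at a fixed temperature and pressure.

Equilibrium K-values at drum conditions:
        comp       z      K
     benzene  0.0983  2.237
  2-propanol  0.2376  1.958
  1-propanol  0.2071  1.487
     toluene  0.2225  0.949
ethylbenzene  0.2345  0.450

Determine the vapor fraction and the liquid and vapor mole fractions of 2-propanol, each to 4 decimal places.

Rachford–Rice: g(ψ) = Σ zᵢ(Kᵢ−1)/(1+ψ(Kᵢ−1)) = 0.
Check two-phase: ΣzᵢKᵢ = 1.3098 > 1 and Σzᵢ/Kᵢ = 1.0601 > 1, so g(0) = 0.3098 > 0 and g(1) = -0.0601 < 0.
Newton–Raphson from ψ = 0.5:
  ψ = 0.5000: g = 0.12060, g' = -0.3244 → ψ = 0.8717
  ψ = 0.8717: g = -0.00629, g' = -0.3862 → ψ = 0.8554
  ψ = 0.8554: g = -0.00006, g' = -0.3795 → ψ = 0.8553
Converged at ψ = 0.8553.
Compositions from xᵢ = zᵢ/(1+ψ(Kᵢ−1)), yᵢ = Kᵢxᵢ:
  benzene: x = 0.0478, y = 0.1069
  2-propanol: x = 0.1306, y = 0.2557
  1-propanol: x = 0.1462, y = 0.2174
  toluene: x = 0.2326, y = 0.2208
  ethylbenzene: x = 0.4428, y = 0.1993

ψ = 0.8553, x_2-propanol = 0.1306, y_2-propanol = 0.2557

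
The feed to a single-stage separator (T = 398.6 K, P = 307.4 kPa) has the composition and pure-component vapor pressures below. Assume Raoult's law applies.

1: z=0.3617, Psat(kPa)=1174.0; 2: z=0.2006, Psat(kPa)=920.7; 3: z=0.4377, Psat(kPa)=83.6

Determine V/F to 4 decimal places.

V/F = 0.5963

Raoult's law: Kᵢ = Pᵢˢᵃᵗ/P = Pᵢˢᵃᵗ/307.4.
  K_1 = 1174.0/307.4 = 3.819128, K_2 = 920.7/307.4 = 2.995120, K_3 = 83.6/307.4 = 0.271958
Rachford–Rice: g(V/F) = Σ zᵢ(Kᵢ−1)/(1+V/F(Kᵢ−1)) = 0.
g(0) = ΣzᵢKᵢ − 1 = 1.1012 and g(1) = 1 − Σzᵢ/Kᵢ = -0.7711, so a root lies in (0, 1).
Iterate (Newton) starting at V/F = 0.42:
  V/F = 0.4200: g = 0.22561, g' = -1.3204 → V/F = 0.5909
  V/F = 0.5909: g = 0.00697, g' = -1.2872 → V/F = 0.5963
Converged at V/F = 0.5963.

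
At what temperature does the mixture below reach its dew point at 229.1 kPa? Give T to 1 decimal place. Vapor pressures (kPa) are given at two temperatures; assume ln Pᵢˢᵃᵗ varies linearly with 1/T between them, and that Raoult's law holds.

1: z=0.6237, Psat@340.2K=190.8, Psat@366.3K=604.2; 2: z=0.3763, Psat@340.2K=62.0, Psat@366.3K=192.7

Dew-point temperature: Σzᵢ·P/Pᵢˢᵃᵗ(T) = 1. Interpolate ln Pᵢˢᵃᵗ = aᵢ + bᵢ/T.
  T = 340.2 K: ΣzᵢP/Pᵢˢᵃᵗ = 2.1394
  T = 366.3 K: ΣzᵢP/Pᵢˢᵃᵗ = 0.6839
  T = 353.2 K: ΣzᵢP/Pᵢˢᵃᵗ = 1.1869
  T = 359.8 K: ΣzᵢP/Pᵢˢᵃᵗ = 0.8946
  T = 356.5 K: ΣzᵢP/Pᵢˢᵃᵗ = 1.0291
  T = 358.1 K: ΣzᵢP/Pᵢˢᵃᵗ = 0.9612
Interpolating between 356.5 K and 358.1 K gives T ≈ 357.2 K.

T = 357.2 K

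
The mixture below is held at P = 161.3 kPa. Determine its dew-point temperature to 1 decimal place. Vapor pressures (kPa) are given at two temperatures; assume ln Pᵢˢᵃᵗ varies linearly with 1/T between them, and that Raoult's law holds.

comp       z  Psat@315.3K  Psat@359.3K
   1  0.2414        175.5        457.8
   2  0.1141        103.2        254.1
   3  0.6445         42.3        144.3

Dew-point temperature: Σzᵢ·P/Pᵢˢᵃᵗ(T) = 1. Interpolate ln Pᵢˢᵃᵗ = aᵢ + bᵢ/T.
  T = 315.3 K: ΣzᵢP/Pᵢˢᵃᵗ = 2.8578
  T = 359.3 K: ΣzᵢP/Pᵢˢᵃᵗ = 0.8779
  T = 337.3 K: ΣzᵢP/Pᵢˢᵃᵗ = 1.5219
  T = 348.3 K: ΣzᵢP/Pᵢˢᵃᵗ = 1.1455
  T = 353.8 K: ΣzᵢP/Pᵢˢᵃᵗ = 1.0007
  T = 356.6 K: ΣzᵢP/Pᵢˢᵃᵗ = 0.9357
Interpolating between 353.8 K and 356.6 K gives T ≈ 353.8 K.

T = 353.8 K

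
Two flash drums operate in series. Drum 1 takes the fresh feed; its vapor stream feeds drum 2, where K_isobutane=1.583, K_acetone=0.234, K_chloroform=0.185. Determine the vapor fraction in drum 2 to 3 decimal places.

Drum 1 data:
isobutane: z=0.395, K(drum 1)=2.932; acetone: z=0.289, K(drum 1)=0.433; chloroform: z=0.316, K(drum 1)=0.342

V/F (drum 2) = 0.397

Drum 1:
Material balance + equilibrium reduce to Σ zᵢ(Kᵢ−1)/(1+ψ₁(Kᵢ−1)) = 0.
g(0) = ΣzᵢKᵢ − 1 = 0.391 and g(1) = 1 − Σzᵢ/Kᵢ = -0.726, so a root lies in (0, 1).
Newton–Raphson from ψ₁ = 0.5:
  ψ₁ = 0.500: g = -0.1504, g' = -0.866 → ψ₁ = 0.326
  ψ₁ = 0.326: g = 0.0022, g' = -0.916 → ψ₁ = 0.329
Converged at ψ₁ = 0.329.
Drum-1 compositions:
  isobutane: x = 0.242, y = 0.708
  acetone: x = 0.355, y = 0.154
  chloroform: x = 0.403, y = 0.138
Drum-2 feed = drum-1 vapor: z₂ = (0.7083, 0.1538, 0.1379).
Drum 2:
Rachford–Rice: g(ψ₂) = Σ zᵢ(Kᵢ−1)/(1+ψ₂(Kᵢ−1)) = 0.
Check two-phase: ΣzᵢKᵢ = 1.183 > 1 and Σzᵢ/Kᵢ = 1.850 > 1, so g(0) = 0.183 > 0 and g(1) = -0.850 < 0.
Newton iteration, ψ₂⁰ = 0.42:
  ψ₂ = 0.420: g = -0.0129, g' = -0.563 → ψ₂ = 0.397
Converged at ψ₂ = 0.397.
  isobutane: x = 0.575, y = 0.911
  acetone: x = 0.221, y = 0.052
  chloroform: x = 0.204, y = 0.038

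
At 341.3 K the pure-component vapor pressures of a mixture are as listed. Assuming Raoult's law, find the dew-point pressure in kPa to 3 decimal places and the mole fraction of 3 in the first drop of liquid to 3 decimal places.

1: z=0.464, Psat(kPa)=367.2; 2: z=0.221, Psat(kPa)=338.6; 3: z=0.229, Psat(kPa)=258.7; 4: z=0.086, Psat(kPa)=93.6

At the dew point ψ → 1, so Σzᵢ/Kᵢ = 1 with Kᵢ = Pᵢˢᵃᵗ/P ⇒ 1/P = Σzᵢ/Pᵢˢᵃᵗ.
1/P = 0.464/367.2 + 0.221/338.6 + 0.229/258.7 + 0.086/93.6 = 0.003720 ⇒ P = 268.795 kPa
xᵢ = zᵢP/Pᵢˢᵃᵗ ⇒ x_3 = 0.229·268.795/258.7 = 0.238

Pdew = 268.795 kPa, x_3 = 0.238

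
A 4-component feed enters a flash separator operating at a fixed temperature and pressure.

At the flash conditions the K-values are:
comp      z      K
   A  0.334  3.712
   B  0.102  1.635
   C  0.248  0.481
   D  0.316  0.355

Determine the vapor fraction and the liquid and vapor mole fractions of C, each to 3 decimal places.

ψ = 0.454, x_C = 0.324, y_C = 0.156

Rachford–Rice: g(ψ) = Σ zᵢ(Kᵢ−1)/(1+ψ(Kᵢ−1)) = 0.
Check two-phase: ΣzᵢKᵢ = 1.638 > 1 and Σzᵢ/Kᵢ = 1.558 > 1, so g(0) = 0.638 > 0 and g(1) = -0.558 < 0.
Newton iteration, ψ⁰ = 0.5:
  ψ = 0.500: g = -0.0410, g' = -0.874 → ψ = 0.453
  ψ = 0.453: g = 0.0005, g' = -0.896 → ψ = 0.454
Converged at ψ = 0.454.
Compositions from xᵢ = zᵢ/(1+ψ(Kᵢ−1)), yᵢ = Kᵢxᵢ:
  A: x = 0.150, y = 0.556
  B: x = 0.079, y = 0.129
  C: x = 0.324, y = 0.156
  D: x = 0.447, y = 0.159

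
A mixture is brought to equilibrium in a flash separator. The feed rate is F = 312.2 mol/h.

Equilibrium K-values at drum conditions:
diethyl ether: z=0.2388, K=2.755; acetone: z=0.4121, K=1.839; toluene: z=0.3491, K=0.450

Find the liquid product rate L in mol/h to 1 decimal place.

Let ψ = V/F and solve Σ zᵢ(Kᵢ−1)/(1+ψ(Kᵢ−1)) = 0.
g(0) = ΣzᵢKᵢ − 1 = 0.5728 and g(1) = 1 − Σzᵢ/Kᵢ = -0.0865, so a root lies in (0, 1).
Newton–Raphson from ψ = 0.69:
  ψ = 0.6900: g = 0.09910, g' = -0.5411 → ψ = 0.8731
  ψ = 0.8731: g = -0.00435, g' = -0.6022 → ψ = 0.8659
Converged at ψ = 0.8659.
Then V = ψ·F = 0.8659·312.2 = 270.3 mol/h and L = F − V = 41.9 mol/h.

L = 41.9 mol/h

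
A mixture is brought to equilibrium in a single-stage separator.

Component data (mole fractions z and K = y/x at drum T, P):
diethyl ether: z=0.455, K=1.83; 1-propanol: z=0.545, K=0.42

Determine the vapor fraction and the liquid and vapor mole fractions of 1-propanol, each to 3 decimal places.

ψ = 0.128, x_1-propanol = 0.589, y_1-propanol = 0.247

Binary case is linear: z₁(K₁−1)(1+ψ(K₂−1)) + z₂(K₂−1)(1+ψ(K₁−1)) = 0
⇒ ψ = [z₁(K₁−1)+z₂(K₂−1)] / [−(K₁−1)(K₂−1)] = 0.0615/0.4814 = 0.128
Compositions from xᵢ = zᵢ/(1+ψ(Kᵢ−1)), yᵢ = Kᵢxᵢ:
  diethyl ether: x = 0.411, y = 0.753
  1-propanol: x = 0.589, y = 0.247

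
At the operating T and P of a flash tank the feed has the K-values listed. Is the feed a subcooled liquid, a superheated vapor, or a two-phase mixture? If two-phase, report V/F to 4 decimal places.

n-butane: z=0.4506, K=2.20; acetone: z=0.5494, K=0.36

two-phase, V/F = 0.2462

ΣzᵢKᵢ = 1.1891; Σzᵢ/Kᵢ = 1.7309.
Both exceed 1, so a two-phase solution exists.
Rachford–Rice: g(ψ) = Σ zᵢ(Kᵢ−1)/(1+ψ(Kᵢ−1)) = 0.
Binary case is linear: z₁(K₁−1)(1+ψ(K₂−1)) + z₂(K₂−1)(1+ψ(K₁−1)) = 0
⇒ ψ = [z₁(K₁−1)+z₂(K₂−1)] / [−(K₁−1)(K₂−1)] = 0.18910/0.76800 = 0.2462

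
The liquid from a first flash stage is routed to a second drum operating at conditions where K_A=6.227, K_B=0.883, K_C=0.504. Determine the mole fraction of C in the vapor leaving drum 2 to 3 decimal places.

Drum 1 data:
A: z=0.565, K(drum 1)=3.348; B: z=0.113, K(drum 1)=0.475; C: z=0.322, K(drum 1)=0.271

y_C (drum 2) = 0.376

Drum 1:
Iterate (Newton) starting at ψ₁ = 0.5:
  ψ₁ = 0.500: g = 0.1604, g' = -1.140 → ψ₁ = 0.641
Converged at ψ₁ = 0.641.
Drum-1 compositions:
  A: x = 0.226, y = 0.755
  B: x = 0.170, y = 0.081
  C: x = 0.604, y = 0.164
Drum-2 feed = drum-1 liquid: z₂ = (0.2256, 0.1703, 0.6041).
Drum 2:
Rachford–Rice: g(ψ₂) = Σ zᵢ(Kᵢ−1)/(1+ψ₂(Kᵢ−1)) = 0.
Check two-phase: ΣzᵢKᵢ = 1.860 > 1 and Σzᵢ/Kᵢ = 1.428 > 1, so g(0) = 0.860 > 0 and g(1) = -0.428 < 0.
Newton–Raphson from ψ₂ = 0.54:
  ψ₂ = 0.540: g = -0.1220, g' = -0.702 → ψ₂ = 0.366
  ψ₂ = 0.366: g = 0.0178, g' = -0.950 → ψ₂ = 0.385
Converged at ψ₂ = 0.385.
  A: x = 0.075, y = 0.466
  B: x = 0.178, y = 0.157
  C: x = 0.747, y = 0.376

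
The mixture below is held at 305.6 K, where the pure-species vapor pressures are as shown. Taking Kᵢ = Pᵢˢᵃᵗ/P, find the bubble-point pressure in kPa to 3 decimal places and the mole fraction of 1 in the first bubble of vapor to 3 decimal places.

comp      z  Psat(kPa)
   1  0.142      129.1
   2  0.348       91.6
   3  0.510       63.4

Pbub = 82.543 kPa, y_1 = 0.222

At the bubble point ψ → 0, so ΣzᵢKᵢ = 1 with Kᵢ = Pᵢˢᵃᵗ/P ⇒ P = ΣzᵢPᵢˢᵃᵗ.
P = 0.142·129.1 + 0.348·91.6 + 0.510·63.4 = 82.543 kPa
yᵢ = zᵢPᵢˢᵃᵗ/P ⇒ y_1 = 0.142·129.1/82.543 = 0.222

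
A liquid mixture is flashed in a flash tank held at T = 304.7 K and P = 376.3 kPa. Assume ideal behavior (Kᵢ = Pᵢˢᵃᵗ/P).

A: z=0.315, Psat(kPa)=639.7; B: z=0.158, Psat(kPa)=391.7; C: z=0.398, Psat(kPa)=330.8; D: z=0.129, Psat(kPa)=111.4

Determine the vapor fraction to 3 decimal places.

ψ = 0.407

Raoult's law: Kᵢ = Pᵢˢᵃᵗ/P = Pᵢˢᵃᵗ/376.3.
  K_A = 639.7/376.3 = 1.69997, K_B = 391.7/376.3 = 1.04092, K_C = 330.8/376.3 = 0.87909, K_D = 111.4/376.3 = 0.29604
Newton–Raphson from ψ = 0.55:
  ψ = 0.550: g = -0.0342, g' = -0.258 → ψ = 0.417
  ψ = 0.417: g = -0.0022, g' = -0.227 → ψ = 0.407
Converged at ψ = 0.407.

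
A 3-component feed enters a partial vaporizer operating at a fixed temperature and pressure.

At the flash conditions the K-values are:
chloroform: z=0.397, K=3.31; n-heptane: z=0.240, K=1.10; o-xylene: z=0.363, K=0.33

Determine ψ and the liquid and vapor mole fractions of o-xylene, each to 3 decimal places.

ψ = 0.600, x_o-xylene = 0.607, y_o-xylene = 0.200

Let ψ = V/F and solve Σ zᵢ(Kᵢ−1)/(1+ψ(Kᵢ−1)) = 0.
Feasibility: ΣzᵢKᵢ = 1.698, Σzᵢ/Kᵢ = 1.438 — both > 1, two phases present.
Iterate (Newton) starting at ψ = 0.5:
  ψ = 0.500: g = 0.0827, g' = -0.827 → ψ = 0.600
Converged at ψ = 0.600.
Compositions from xᵢ = zᵢ/(1+ψ(Kᵢ−1)), yᵢ = Kᵢxᵢ:
  chloroform: x = 0.166, y = 0.551
  n-heptane: x = 0.226, y = 0.249
  o-xylene: x = 0.607, y = 0.200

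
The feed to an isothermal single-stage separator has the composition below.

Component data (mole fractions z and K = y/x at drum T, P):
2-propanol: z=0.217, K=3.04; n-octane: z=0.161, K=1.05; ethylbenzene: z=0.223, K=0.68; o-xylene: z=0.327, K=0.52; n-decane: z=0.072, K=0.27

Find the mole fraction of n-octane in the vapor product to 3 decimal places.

y_n-octane = 0.167

Material balance + equilibrium reduce to Σ zᵢ(Kᵢ−1)/(1+ψ(Kᵢ−1)) = 0.
Check two-phase: ΣzᵢKᵢ = 1.170 > 1 and Σzᵢ/Kᵢ = 1.448 > 1, so g(0) = 0.170 > 0 and g(1) = -0.448 < 0.
Newton iteration, ψ⁰ = 0.5:
  ψ = 0.500: g = -0.1472, g' = -0.480 → ψ = 0.193
  ψ = 0.193: g = 0.0154, g' = -0.635 → ψ = 0.217
  ψ = 0.217: g = 0.0003, g' = -0.608 → ψ = 0.218
Converged at ψ = 0.218.
Compositions from xᵢ = zᵢ/(1+ψ(Kᵢ−1)), yᵢ = Kᵢxᵢ:
  2-propanol: x = 0.150, y = 0.457
  n-octane: x = 0.159, y = 0.167
  ethylbenzene: x = 0.240, y = 0.163
  o-xylene: x = 0.365, y = 0.190
  n-decane: x = 0.086, y = 0.023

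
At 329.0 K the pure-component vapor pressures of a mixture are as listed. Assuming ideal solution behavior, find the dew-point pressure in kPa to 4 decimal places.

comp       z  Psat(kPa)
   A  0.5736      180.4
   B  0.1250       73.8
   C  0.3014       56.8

Pdew = 98.2347 kPa

At the dew point ψ → 1, so Σzᵢ/Kᵢ = 1 with Kᵢ = Pᵢˢᵃᵗ/P ⇒ 1/P = Σzᵢ/Pᵢˢᵃᵗ.
1/P = 0.5736/180.4 + 0.1250/73.8 + 0.3014/56.8 = 0.0101797 ⇒ P = 98.2347 kPa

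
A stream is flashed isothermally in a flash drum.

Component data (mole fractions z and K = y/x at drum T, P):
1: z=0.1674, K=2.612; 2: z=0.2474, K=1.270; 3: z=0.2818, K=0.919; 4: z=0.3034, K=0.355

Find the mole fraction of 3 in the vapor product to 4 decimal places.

y_3 = 0.2642

Rachford–Rice: g(ψ) = Σ zᵢ(Kᵢ−1)/(1+ψ(Kᵢ−1)) = 0.
Check two-phase: ΣzᵢKᵢ = 1.1181 > 1 and Σzᵢ/Kᵢ = 1.4202 > 1, so g(0) = 0.1181 > 0 and g(1) = -0.4202 < 0.
Newton iteration, ψ⁰ = 0.54:
  ψ = 0.5400: g = -0.12159, g' = -0.4373 → ψ = 0.2620
  ψ = 0.2620: g = -0.00668, g' = -0.4155 → ψ = 0.2459
Converged at ψ = 0.2459.
Compositions from xᵢ = zᵢ/(1+ψ(Kᵢ−1)), yᵢ = Kᵢxᵢ:
  1: x = 0.1199, y = 0.3131
  2: x = 0.2320, y = 0.2946
  3: x = 0.2875, y = 0.2642
  4: x = 0.3606, y = 0.1280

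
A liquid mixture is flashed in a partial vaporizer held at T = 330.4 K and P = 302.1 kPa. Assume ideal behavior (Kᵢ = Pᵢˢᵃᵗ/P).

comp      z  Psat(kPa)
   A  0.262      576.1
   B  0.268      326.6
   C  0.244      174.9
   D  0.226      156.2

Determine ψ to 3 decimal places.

ψ = 0.162

Raoult's law: Kᵢ = Pᵢˢᵃᵗ/P = Pᵢˢᵃᵗ/302.1.
  K_A = 576.1/302.1 = 1.90698, K_B = 326.6/302.1 = 1.08110, K_C = 174.9/302.1 = 0.57895, K_D = 156.2/302.1 = 0.51705
Rachford–Rice: g(ψ) = Σ zᵢ(Kᵢ−1)/(1+ψ(Kᵢ−1)) = 0.
Check two-phase: ΣzᵢKᵢ = 1.047 > 1 and Σzᵢ/Kᵢ = 1.244 > 1, so g(0) = 0.047 > 0 and g(1) = -0.244 < 0.
Newton iteration, ψ⁰ = 0.5:
  ψ = 0.500: g = -0.0897, g' = -0.265 → ψ = 0.161
  ψ = 0.161: g = 0.0002, g' = -0.278 → ψ = 0.162
Converged at ψ = 0.162.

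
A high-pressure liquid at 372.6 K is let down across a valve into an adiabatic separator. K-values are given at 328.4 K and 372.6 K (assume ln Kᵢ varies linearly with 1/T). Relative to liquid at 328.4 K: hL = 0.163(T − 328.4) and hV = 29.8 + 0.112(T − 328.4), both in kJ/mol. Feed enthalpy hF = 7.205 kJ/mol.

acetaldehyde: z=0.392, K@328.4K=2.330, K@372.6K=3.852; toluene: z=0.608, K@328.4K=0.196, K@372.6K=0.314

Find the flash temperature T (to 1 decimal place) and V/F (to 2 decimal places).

Adiabatic flash: solve Rachford–Rice at each trial T, then check hF = ψ·hV(T) + (1−ψ)·hL(T).
  T = 328.4 K: K = (2.330, 0.196), RR gives ψ = 0.030, H_out = 0.906 kJ/mol
  T = 372.6 K: K = (3.852, 0.314), RR gives ψ = 0.358, H_out = 17.073 kJ/mol
  T = 350.5 K: K = (3.044, 0.252), RR gives ψ = 0.226, H_out = 10.094 kJ/mol
  T = 339.4 K: K = (2.673, 0.223), RR gives ψ = 0.141, H_out = 5.917 kJ/mol
  T = 344.9 K: K = (2.854, 0.237), RR gives ψ = 0.186, H_out = 8.070 kJ/mol
  T = 342.1 K: K = (2.761, 0.230), RR gives ψ = 0.164, H_out = 6.997 kJ/mol
  T = 343.5 K: K = (2.807, 0.233), RR gives ψ = 0.175, H_out = 7.539 kJ/mol
Linear interpolation between T = 342.1 (H_out = 6.997) and T = 343.5 (H_out = 7.539) on hF = 7.205 gives T ≈ 342.6 K, at which ψ = 0.17.

T = 342.6 K, V/F = 0.17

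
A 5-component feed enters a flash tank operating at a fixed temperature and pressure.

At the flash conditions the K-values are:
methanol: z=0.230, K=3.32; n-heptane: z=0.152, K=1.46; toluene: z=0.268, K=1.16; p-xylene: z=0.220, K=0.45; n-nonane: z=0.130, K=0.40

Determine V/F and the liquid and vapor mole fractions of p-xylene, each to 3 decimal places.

V/F = 0.629, x_p-xylene = 0.336, y_p-xylene = 0.151

Rachford–Rice: g(V/F) = Σ zᵢ(Kᵢ−1)/(1+V/F(Kᵢ−1)) = 0.
g(0) = ΣzᵢKᵢ − 1 = 0.447 and g(1) = 1 − Σzᵢ/Kᵢ = -0.218, so a root lies in (0, 1).
Newton–Raphson from V/F = 0.37:
  V/F = 0.370: g = 0.1352, g' = -0.570 → V/F = 0.607
  V/F = 0.607: g = 0.0110, g' = -0.505 → V/F = 0.629
Converged at V/F = 0.629.
Compositions from xᵢ = zᵢ/(1+V/F(Kᵢ−1)), yᵢ = Kᵢxᵢ:
  methanol: x = 0.094, y = 0.311
  n-heptane: x = 0.118, y = 0.172
  toluene: x = 0.244, y = 0.282
  p-xylene: x = 0.336, y = 0.151
  n-nonane: x = 0.209, y = 0.084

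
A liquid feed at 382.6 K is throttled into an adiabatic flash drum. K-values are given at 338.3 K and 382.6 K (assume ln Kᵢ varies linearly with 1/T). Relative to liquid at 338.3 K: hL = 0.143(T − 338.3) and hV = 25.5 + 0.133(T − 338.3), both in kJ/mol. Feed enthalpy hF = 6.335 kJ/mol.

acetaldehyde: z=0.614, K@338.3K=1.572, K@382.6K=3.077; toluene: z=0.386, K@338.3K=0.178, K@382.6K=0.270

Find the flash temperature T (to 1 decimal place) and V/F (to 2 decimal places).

Adiabatic flash: solve Rachford–Rice at each trial T, then check hF = ψ·hV(T) + (1−ψ)·hL(T).
  T = 338.3 K: K = (1.572, 0.178), RR gives ψ = 0.072, H_out = 1.839 kJ/mol
  T = 382.6 K: K = (3.077, 0.270), RR gives ψ = 0.655, H_out = 22.754 kJ/mol
  T = 360.5 K: K = (2.247, 0.222), RR gives ψ = 0.480, H_out = 15.303 kJ/mol
  T = 349.4 K: K = (1.890, 0.200), RR gives ψ = 0.333, H_out = 10.052 kJ/mol
  T = 343.9 K: K = (1.728, 0.189), RR gives ψ = 0.226, H_out = 6.562 kJ/mol
  T = 341.1 K: K = (1.649, 0.183), RR gives ψ = 0.157, H_out = 4.394 kJ/mol
  T = 342.5 K: K = (1.688, 0.186), RR gives ψ = 0.193, H_out = 5.519 kJ/mol
Linear interpolation between T = 342.5 (H_out = 5.519) and T = 343.9 (H_out = 6.562) on hF = 6.335 gives T ≈ 343.6 K, at which ψ = 0.22.

T = 343.6 K, V/F = 0.22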